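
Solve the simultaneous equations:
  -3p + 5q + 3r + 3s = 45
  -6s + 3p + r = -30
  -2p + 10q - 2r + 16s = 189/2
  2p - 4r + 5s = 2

no solution

Row-reduce:
R1 ← R1 / (-3).
R2 ← R2 − 3·R1.
R3 ← R3 + 2·R1.
R4 ← R4 − 2·R1.
R2 ← R2 / (5).
R1 ← R1 + 5/3·R2.
R3 ← R3 − 20/3·R2.
R4 ← R4 − 10/3·R2.
R3 ← R3 / (-28/3).
R1 ← R1 − 1/3·R3.
R2 ← R2 − 4/5·R3.
R4 ← R4 + 14/3·R3.
Row 4 reduces to 0 = -1/4, a contradiction. The system is inconsistent.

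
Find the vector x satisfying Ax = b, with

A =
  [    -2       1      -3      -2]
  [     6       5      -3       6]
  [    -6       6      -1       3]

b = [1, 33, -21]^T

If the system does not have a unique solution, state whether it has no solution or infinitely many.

infinitely many solutions

Row-reduce:
R1 ← R1 / (-2).
R2 ← R2 − 6·R1.
R3 ← R3 + 6·R1.
R2 ← R2 / (8).
R1 ← R1 + 1/2·R2.
R3 ← R3 − 3·R2.
R3 ← R3 / (25/2).
R1 ← R1 − 3/4·R3.
R2 ← R2 + 3/2·R3.
Rank is 3 with 4 unknowns, leaving x_4 free.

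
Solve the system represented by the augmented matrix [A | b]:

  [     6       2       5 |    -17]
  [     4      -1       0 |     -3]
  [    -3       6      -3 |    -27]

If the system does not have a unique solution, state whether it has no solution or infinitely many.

x_1 = -2, x_2 = -5, x_3 = 1

Row-reduce the augmented matrix:
R1 ← R1 / (6).
R2 ← R2 − 4·R1.
R3 ← R3 + 3·R1.
R2 ← R2 / (-7/3).
R1 ← R1 − 1/3·R2.
R3 ← R3 − 7·R2.
R3 ← R3 / (-21/2).
R1 ← R1 − 5/14·R3.
R2 ← R2 − 10/7·R3.
Reading off the reduced rows gives x_1 = -2, x_2 = -5, x_3 = 1.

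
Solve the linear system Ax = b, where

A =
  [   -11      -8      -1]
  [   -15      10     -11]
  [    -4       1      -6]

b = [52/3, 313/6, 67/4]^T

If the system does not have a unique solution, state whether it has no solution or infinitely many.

x_1 = -2, x_2 = 3/4, x_3 = -4/3

Row-reduce the augmented matrix:
R1 ← R1 / (-11).
R2 ← R2 + 15·R1.
R3 ← R3 + 4·R1.
R2 ← R2 / (230/11).
R1 ← R1 − 8/11·R2.
R3 ← R3 − 43/11·R2.
R3 ← R3 / (-441/115).
R1 ← R1 − 49/115·R3.
R2 ← R2 + 53/115·R3.
Reading off the reduced rows gives x_1 = -2, x_2 = 3/4, x_3 = -4/3.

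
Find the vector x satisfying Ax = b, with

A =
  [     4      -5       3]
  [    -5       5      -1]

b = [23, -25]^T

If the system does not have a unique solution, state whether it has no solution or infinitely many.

infinitely many solutions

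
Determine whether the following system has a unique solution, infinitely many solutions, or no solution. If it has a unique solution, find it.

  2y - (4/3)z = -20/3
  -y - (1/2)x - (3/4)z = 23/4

Row-reduce:
Swap R1 and R2.
R1 ← R1 / (-1/2).
R2 ← R2 / (2).
R1 ← R1 − 2·R2.
Rank is 2 with 3 unknowns, leaving z free.

infinitely many solutions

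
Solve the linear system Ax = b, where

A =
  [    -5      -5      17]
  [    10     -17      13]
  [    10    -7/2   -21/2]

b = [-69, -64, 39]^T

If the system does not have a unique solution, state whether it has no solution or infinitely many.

Row-reduce:
R1 ← R1 / (-5).
R2 ← R2 − 10·R1.
R3 ← R3 − 10·R1.
R2 ← R2 / (-27).
R1 ← R1 − 1·R2.
R3 ← R3 + 27/2·R2.
Row 3 reduces to 0 = 2, a contradiction. The system is inconsistent.

no solution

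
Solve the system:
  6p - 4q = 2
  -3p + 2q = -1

Row-reduce:
R1 ← R1 / (6).
R2 ← R2 + 3·R1.
Rank is 1 with 2 unknowns, leaving q free.

infinitely many solutions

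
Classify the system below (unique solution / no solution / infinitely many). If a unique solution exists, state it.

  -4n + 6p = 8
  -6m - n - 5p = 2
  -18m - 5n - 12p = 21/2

Row-reduce:
Swap R1 and R2.
R1 ← R1 / (-6).
R3 ← R3 + 18·R1.
R2 ← R2 / (-4).
R1 ← R1 − 1/6·R2.
R3 ← R3 + 2·R2.
Row 3 reduces to 0 = 1/2, a contradiction. The system is inconsistent.

no solution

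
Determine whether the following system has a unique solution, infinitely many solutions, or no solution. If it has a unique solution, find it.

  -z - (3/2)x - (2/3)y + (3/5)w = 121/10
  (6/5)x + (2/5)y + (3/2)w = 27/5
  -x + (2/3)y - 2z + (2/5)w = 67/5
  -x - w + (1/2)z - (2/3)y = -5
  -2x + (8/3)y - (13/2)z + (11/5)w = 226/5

Row-reduce the augmented matrix:
R1 ← R1 / (-3/2).
R2 ← R2 − 6/5·R1.
R3 ← R3 + 1·R1.
R4 ← R4 + 1·R1.
R5 ← R5 + 2·R1.
R2 ← R2 / (-2/15).
R1 ← R1 − 4/9·R2.
R3 ← R3 − 10/9·R2.
R4 ← R4 + 2/9·R2.
R5 ← R5 − 32/9·R2.
R3 ← R3 / (-8).
R1 ← R1 + 2·R3.
R2 ← R2 − 6·R3.
R4 ← R4 − 5/2·R3.
R5 ← R5 + 53/2·R3.
R4 ← R4 / (73/160).
R1 ← R1 − 83/40·R4.
R2 ← R2 + 99/40·R4.
R3 ← R3 + 33/16·R4.
R5 ← R5 + 73/160·R4.
R5 reduces to 0 = 0, so the extra equation is consistent.
Reading off the reduced rows gives x = -3, y = 0, z = -4, w = 6.

x = -3, y = 0, z = -4, w = 6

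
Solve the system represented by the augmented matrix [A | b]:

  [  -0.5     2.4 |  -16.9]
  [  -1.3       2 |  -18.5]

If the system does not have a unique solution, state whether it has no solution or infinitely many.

x_1 = 5, x_2 = -6

Row-reduce the augmented matrix:
R1 ← R1 / (-1/2).
R2 ← R2 + 13/10·R1.
R2 ← R2 / (-106/25).
R1 ← R1 + 24/5·R2.
Reading off the reduced rows gives x_1 = 5, x_2 = -6.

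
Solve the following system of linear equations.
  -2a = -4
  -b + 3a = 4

a = 2, b = 2

Row-reduce the augmented matrix:
R1 ← R1 / (-2).
R2 ← R2 − 3·R1.
R2 ← R2 / (-1).
Reading off the reduced rows gives a = 2, b = 2.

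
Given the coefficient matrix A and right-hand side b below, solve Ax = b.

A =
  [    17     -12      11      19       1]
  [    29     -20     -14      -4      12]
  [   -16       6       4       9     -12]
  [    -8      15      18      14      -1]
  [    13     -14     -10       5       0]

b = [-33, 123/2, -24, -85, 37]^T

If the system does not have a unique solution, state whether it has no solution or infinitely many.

Row-reduce:
R1 ← R1 / (17).
R2 ← R2 − 29·R1.
R3 ← R3 + 16·R1.
R4 ← R4 + 8·R1.
R5 ← R5 − 13·R1.
R2 ← R2 / (8/17).
R1 ← R1 + 12/17·R2.
R3 ← R3 + 90/17·R2.
R4 ← R4 − 159/17·R2.
R5 ← R5 + 82/17·R2.
R3 ← R3 / (-1417/4).
R1 ← R1 + 97/2·R3.
R2 ← R2 + 557/8·R3.
R4 ← R4 − 5395/8·R3.
R5 ← R5 + 1417/4·R3.
R4 ← R4 / (3923/218).
R1 ← R1 + 1556/1417·R4.
R2 ← R2 + 6089/2834·R4.
R3 ← R3 − 1531/1417·R4.
Row 5 reduces to 0 = -1/2, a contradiction. The system is inconsistent.

no solution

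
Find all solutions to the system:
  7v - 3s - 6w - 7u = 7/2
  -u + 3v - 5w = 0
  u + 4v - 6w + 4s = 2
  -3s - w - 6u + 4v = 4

no solution

Row-reduce:
R1 ← R1 / (-7).
R2 ← R2 + 1·R1.
R3 ← R3 − 1·R1.
R4 ← R4 + 6·R1.
R2 ← R2 / (2).
R1 ← R1 + 1·R2.
R3 ← R3 − 5·R2.
R4 ← R4 + 2·R2.
R3 ← R3 / (7/2).
R1 ← R1 + 17/14·R3.
R2 ← R2 + 29/14·R3.
Row 4 reduces to 0 = 1/2, a contradiction. The system is inconsistent.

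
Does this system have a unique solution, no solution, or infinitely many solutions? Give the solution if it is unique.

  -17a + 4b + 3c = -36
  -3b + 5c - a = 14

Row-reduce:
R1 ← R1 / (-17).
R2 ← R2 + 1·R1.
R2 ← R2 / (-55/17).
R1 ← R1 + 4/17·R2.
Rank is 2 with 3 unknowns, leaving c free.

infinitely many solutions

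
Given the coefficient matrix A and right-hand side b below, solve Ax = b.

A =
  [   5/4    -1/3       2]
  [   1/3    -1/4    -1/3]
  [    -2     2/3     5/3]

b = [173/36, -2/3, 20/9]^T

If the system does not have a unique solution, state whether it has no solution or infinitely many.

Row-reduce the augmented matrix:
R1 ← R1 / (5/4).
R2 ← R2 − 1/3·R1.
R3 ← R3 + 2·R1.
R2 ← R2 / (-29/180).
R1 ← R1 + 4/15·R2.
R3 ← R3 − 2/15·R2.
R3 ← R3 / (361/87).
R1 ← R1 − 88/29·R3.
R2 ← R2 − 156/29·R3.
Reading off the reduced rows gives x_1 = 1, x_2 = 4/3, x_3 = 2.

x_1 = 1, x_2 = 4/3, x_3 = 2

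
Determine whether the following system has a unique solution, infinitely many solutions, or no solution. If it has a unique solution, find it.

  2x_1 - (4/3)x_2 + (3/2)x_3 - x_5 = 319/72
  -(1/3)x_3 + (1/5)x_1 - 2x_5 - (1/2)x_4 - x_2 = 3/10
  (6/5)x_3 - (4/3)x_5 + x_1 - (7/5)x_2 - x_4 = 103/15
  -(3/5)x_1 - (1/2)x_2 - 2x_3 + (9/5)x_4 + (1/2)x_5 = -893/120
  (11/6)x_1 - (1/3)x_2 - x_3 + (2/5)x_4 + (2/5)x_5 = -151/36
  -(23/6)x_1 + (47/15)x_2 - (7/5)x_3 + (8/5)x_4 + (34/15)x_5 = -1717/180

x_1 = -1, x_2 = -8/3, x_3 = 11/4, x_4 = -5/2, x_5 = 5/4

Row-reduce the augmented matrix:
R1 ← R1 / (2).
R2 ← R2 − 1/5·R1.
R3 ← R3 − 1·R1.
R4 ← R4 + 3/5·R1.
R5 ← R5 − 11/6·R1.
R6 ← R6 + 23/6·R1.
R2 ← R2 / (-13/15).
R1 ← R1 + 2/3·R2.
R3 ← R3 + 11/15·R2.
R4 ← R4 + 9/10·R2.
R5 ← R5 − 8/9·R2.
R6 ← R6 − 26/45·R2.
R3 ← R3 / (67/78).
R1 ← R1 − 175/156·R3.
R2 ← R2 − 29/52·R3.
R4 ← R4 + 109/104·R3.
R5 ← R5 + 2687/936·R3.
R6 ← R6 − 83/72·R3.
R4 ← R4 / (4329/2680).
R1 ← R1 − 305/268·R4.
R2 ← R2 − 255/268·R4.
R3 ← R3 + 45/67·R4.
R5 ← R5 + 16409/8040·R4.
R6 ← R6 − 16409/8040·R4.
R5 ← R5 / (765629/129870).
R1 ← R1 + 9725/4329·R5.
R2 ← R2 + 1061/7215·R5.
R3 ← R3 − 5286/2405·R5.
R4 ← R4 − 8356/4329·R5.
R6 ← R6 + 765629/129870·R5.
R6 reduces to 0 = 0, so the extra equation is consistent.
Reading off the reduced rows gives x_1 = -1, x_2 = -8/3, x_3 = 11/4, x_4 = -5/2, x_5 = 5/4.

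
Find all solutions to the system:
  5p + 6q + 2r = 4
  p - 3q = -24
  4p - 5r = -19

Row-reduce the augmented matrix:
R1 ← R1 / (5).
R2 ← R2 − 1·R1.
R3 ← R3 − 4·R1.
R2 ← R2 / (-21/5).
R1 ← R1 − 6/5·R2.
R3 ← R3 + 24/5·R2.
R3 ← R3 / (-43/7).
R1 ← R1 − 2/7·R3.
R2 ← R2 − 2/21·R3.
Reading off the reduced rows gives p = -6, q = 6, r = -1.

p = -6, q = 6, r = -1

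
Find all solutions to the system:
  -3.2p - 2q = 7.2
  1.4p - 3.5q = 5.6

Row-reduce the augmented matrix:
R1 ← R1 / (-16/5).
R2 ← R2 − 7/5·R1.
R2 ← R2 / (-35/8).
R1 ← R1 − 5/8·R2.
Reading off the reduced rows gives p = -1, q = -2.

p = -1, q = -2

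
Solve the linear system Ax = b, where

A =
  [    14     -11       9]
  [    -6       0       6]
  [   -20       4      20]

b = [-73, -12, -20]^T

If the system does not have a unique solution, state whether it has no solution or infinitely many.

x_1 = 0, x_2 = 5, x_3 = -2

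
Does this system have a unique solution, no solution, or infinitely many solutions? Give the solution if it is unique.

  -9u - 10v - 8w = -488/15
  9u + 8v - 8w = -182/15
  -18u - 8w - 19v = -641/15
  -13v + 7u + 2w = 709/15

u = 14/5, v = -5/3, w = 3

Row-reduce the augmented matrix:
R1 ← R1 / (-9).
R2 ← R2 − 9·R1.
R3 ← R3 + 18·R1.
R4 ← R4 − 7·R1.
R2 ← R2 / (-2).
R1 ← R1 − 10/9·R2.
R3 ← R3 − 1·R2.
R4 ← R4 + 187/9·R2.
Swap R3 and R4.
R3 ← R3 / (162).
R1 ← R1 + 8·R3.
R2 ← R2 − 8·R3.
R4 reduces to 0 = 0, so the extra equation is consistent.
Reading off the reduced rows gives u = 14/5, v = -5/3, w = 3.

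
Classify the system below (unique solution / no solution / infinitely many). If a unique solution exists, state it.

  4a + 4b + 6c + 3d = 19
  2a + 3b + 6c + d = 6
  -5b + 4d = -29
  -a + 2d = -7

Row-reduce the augmented matrix:
R1 ← R1 / (4).
R2 ← R2 − 2·R1.
R4 ← R4 + 1·R1.
R1 ← R1 − 1·R2.
R3 ← R3 + 5·R2.
R4 ← R4 − 1·R2.
R3 ← R3 / (15).
R1 ← R1 + 3/2·R3.
R2 ← R2 − 3·R3.
R4 ← R4 + 3/2·R3.
R4 ← R4 / (17/5).
R1 ← R1 − 7/5·R4.
R2 ← R2 + 4/5·R4.
R3 ← R3 − 1/10·R4.
Reading off the reduced rows gives a = 5, b = 5, c = -3, d = -1.

a = 5, b = 5, c = -3, d = -1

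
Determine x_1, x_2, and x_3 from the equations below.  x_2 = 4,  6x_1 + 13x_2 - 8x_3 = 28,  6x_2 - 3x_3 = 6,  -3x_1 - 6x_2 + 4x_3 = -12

x_1 = 4, x_2 = 4, x_3 = 6

Row-reduce the augmented matrix:
Swap R1 and R2.
R1 ← R1 / (6).
R4 ← R4 + 3·R1.
R1 ← R1 − 13/6·R2.
R3 ← R3 − 6·R2.
R4 ← R4 − 1/2·R2.
R3 ← R3 / (-3).
R1 ← R1 + 4/3·R3.
R4 reduces to 0 = 0, so the extra equation is consistent.
Reading off the reduced rows gives x_1 = 4, x_2 = 4, x_3 = 6.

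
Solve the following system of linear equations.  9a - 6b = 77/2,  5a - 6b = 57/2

Row-reduce the augmented matrix:
R1 ← R1 / (9).
R2 ← R2 − 5·R1.
R2 ← R2 / (-8/3).
R1 ← R1 + 2/3·R2.
Reading off the reduced rows gives a = 5/2, b = -8/3.

a = 5/2, b = -8/3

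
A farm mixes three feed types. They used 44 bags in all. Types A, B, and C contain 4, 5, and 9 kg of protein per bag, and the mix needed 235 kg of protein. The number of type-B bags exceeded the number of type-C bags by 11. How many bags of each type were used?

type-A bags: 17, type-B bags: 19, type-C bags: 8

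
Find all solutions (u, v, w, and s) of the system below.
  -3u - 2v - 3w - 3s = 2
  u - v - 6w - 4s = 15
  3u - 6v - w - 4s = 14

infinitely many solutions

Row-reduce:
R1 ← R1 / (-3).
R2 ← R2 − 1·R1.
R3 ← R3 − 3·R1.
R2 ← R2 / (-5/3).
R1 ← R1 − 2/3·R2.
R3 ← R3 + 8·R2.
R3 ← R3 / (148/5).
R1 ← R1 + 9/5·R3.
R2 ← R2 − 21/5·R3.
Rank is 3 with 4 unknowns, leaving s free.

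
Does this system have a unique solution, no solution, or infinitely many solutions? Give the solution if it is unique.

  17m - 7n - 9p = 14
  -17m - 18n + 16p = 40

Row-reduce:
R1 ← R1 / (17).
R2 ← R2 + 17·R1.
R2 ← R2 / (-25).
R1 ← R1 + 7/17·R2.
Rank is 2 with 3 unknowns, leaving p free.

infinitely many solutions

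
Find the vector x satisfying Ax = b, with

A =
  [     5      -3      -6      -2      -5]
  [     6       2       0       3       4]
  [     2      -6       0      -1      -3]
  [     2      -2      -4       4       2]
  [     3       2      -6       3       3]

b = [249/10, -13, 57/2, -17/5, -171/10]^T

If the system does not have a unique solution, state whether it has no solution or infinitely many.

x_1 = 1, x_2 = -3, x_3 = 3/5, x_4 = -1, x_5 = -5/2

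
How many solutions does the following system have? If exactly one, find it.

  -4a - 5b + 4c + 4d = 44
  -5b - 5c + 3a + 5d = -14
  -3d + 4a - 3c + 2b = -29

infinitely many solutions

Row-reduce:
R1 ← R1 / (-4).
R2 ← R2 − 3·R1.
R3 ← R3 − 4·R1.
R2 ← R2 / (-35/4).
R1 ← R1 − 5/4·R2.
R3 ← R3 + 3·R2.
R3 ← R3 / (59/35).
R1 ← R1 + 9/7·R3.
R2 ← R2 − 8/35·R3.
Rank is 3 with 4 unknowns, leaving d free.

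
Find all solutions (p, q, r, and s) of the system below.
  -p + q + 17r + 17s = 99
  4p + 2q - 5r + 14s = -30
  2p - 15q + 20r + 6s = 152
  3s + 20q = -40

p = 1, q = -2, r = 6, s = 0

Row-reduce the augmented matrix:
R1 ← R1 / (-1).
R2 ← R2 − 4·R1.
R3 ← R3 − 2·R1.
R2 ← R2 / (6).
R1 ← R1 + 1·R2.
R3 ← R3 + 13·R2.
R4 ← R4 − 20·R2.
R3 ← R3 / (381/2).
R1 ← R1 + 13/2·R3.
R2 ← R2 − 21/2·R3.
R4 ← R4 + 210·R3.
R4 ← R4 / (-3859/127).
R1 ← R1 − 4679/1143·R4.
R2 ← R2 − 212/127·R4.
R3 ← R3 − 1306/1143·R4.
Reading off the reduced rows gives p = 1, q = -2, r = 6, s = 0.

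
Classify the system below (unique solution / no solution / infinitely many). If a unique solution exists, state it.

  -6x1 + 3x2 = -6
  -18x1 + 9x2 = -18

Row-reduce:
R1 ← R1 / (-6).
R2 ← R2 + 18·R1.
Rank is 1 with 2 unknowns, leaving x2 free.

infinitely many solutions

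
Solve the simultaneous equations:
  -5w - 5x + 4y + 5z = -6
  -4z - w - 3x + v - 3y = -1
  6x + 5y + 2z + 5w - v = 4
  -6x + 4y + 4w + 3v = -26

infinitely many solutions

Row-reduce:
R1 ← R1 / (-5).
R2 ← R2 + 3·R1.
R3 ← R3 − 6·R1.
R4 ← R4 + 6·R1.
R2 ← R2 / (-27/5).
R1 ← R1 + 4/5·R2.
R3 ← R3 − 49/5·R2.
R4 ← R4 + 4/5·R2.
R3 ← R3 / (-127/27).
R1 ← R1 − 1/27·R3.
R2 ← R2 − 35/27·R3.
R4 ← R4 + 134/27·R3.
R4 ← R4 / (880/127).
R1 ← R1 − 92/127·R4.
R2 ← R2 − 45/127·R4.
R3 ← R3 + 71/127·R4.
Rank is 4 with 5 unknowns, leaving v free.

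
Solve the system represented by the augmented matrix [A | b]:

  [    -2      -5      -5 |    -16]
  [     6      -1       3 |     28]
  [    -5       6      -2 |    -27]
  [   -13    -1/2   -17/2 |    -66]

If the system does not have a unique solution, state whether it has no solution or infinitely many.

Row-reduce:
R1 ← R1 / (-2).
R2 ← R2 − 6·R1.
R3 ← R3 + 5·R1.
R4 ← R4 + 13·R1.
R2 ← R2 / (-16).
R1 ← R1 − 5/2·R2.
R3 ← R3 − 37/2·R2.
R4 ← R4 − 32·R2.
R3 ← R3 / (-27/8).
R1 ← R1 − 5/8·R3.
R2 ← R2 − 3/4·R3.
Row 4 reduces to 0 = -2, a contradiction. The system is inconsistent.

no solution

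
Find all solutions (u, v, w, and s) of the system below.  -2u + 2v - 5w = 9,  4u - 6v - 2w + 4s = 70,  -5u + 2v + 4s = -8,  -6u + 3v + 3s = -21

u = 4, v = -4, w = -5, s = 5

Row-reduce the augmented matrix:
R1 ← R1 / (-2).
R2 ← R2 − 4·R1.
R3 ← R3 + 5·R1.
R4 ← R4 + 6·R1.
R2 ← R2 / (-2).
R1 ← R1 + 1·R2.
R3 ← R3 + 3·R2.
R4 ← R4 + 3·R2.
R3 ← R3 / (61/2).
R1 ← R1 − 17/2·R3.
R2 ← R2 − 6·R3.
R4 ← R4 − 33·R3.
R4 ← R4 / (-51/61).
R1 ← R1 + 88/61·R4.
R2 ← R2 + 98/61·R4.
R3 ← R3 + 4/61·R4.
Reading off the reduced rows gives u = 4, v = -4, w = -5, s = 5.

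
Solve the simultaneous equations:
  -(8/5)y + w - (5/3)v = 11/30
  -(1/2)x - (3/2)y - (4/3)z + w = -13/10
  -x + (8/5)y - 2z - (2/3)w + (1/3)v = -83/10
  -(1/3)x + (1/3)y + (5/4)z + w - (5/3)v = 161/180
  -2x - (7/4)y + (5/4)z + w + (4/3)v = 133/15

Row-reduce the augmented matrix:
Swap R1 and R2.
R1 ← R1 / (-1/2).
R3 ← R3 + 1·R1.
R4 ← R4 + 1/3·R1.
R5 ← R5 + 2·R1.
R2 ← R2 / (-8/5).
R1 ← R1 − 3·R2.
R3 ← R3 − 23/5·R2.
R4 ← R4 − 4/3·R2.
R5 ← R5 − 17/4·R2.
R3 ← R3 / (2/3).
R1 ← R1 − 8/3·R3.
R4 ← R4 − 77/36·R3.
R5 ← R5 − 79/12·R3.
R4 ← R4 / (287/576).
R1 ← R1 + 23/24·R4.
R2 ← R2 + 5/8·R4.
R3 ← R3 − 5/16·R4.
R5 ← R5 + 461/192·R4.
R5 ← R5 / (327647/3444).
R1 ← R1 − 31291/861·R5.
R2 ← R2 − 13045/861·R5.
R3 ← R3 + 3944/287·R5.
R4 ← R4 − 6479/287·R5.
Reading off the reduced rows gives x = 0, y = -5/3, z = 3, w = 1/5, v = 3/2.

x = 0, y = -5/3, z = 3, w = 1/5, v = 3/2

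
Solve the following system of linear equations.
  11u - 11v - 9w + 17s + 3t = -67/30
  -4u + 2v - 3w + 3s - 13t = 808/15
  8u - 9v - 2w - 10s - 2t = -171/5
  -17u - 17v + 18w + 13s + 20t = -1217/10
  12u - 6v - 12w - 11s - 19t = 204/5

Row-reduce the augmented matrix:
R1 ← R1 / (11).
R2 ← R2 + 4·R1.
R3 ← R3 − 8·R1.
R4 ← R4 + 17·R1.
R5 ← R5 − 12·R1.
R2 ← R2 / (-2).
R1 ← R1 + 1·R2.
R3 ← R3 + 1·R2.
R4 ← R4 + 34·R2.
R5 ← R5 − 6·R2.
R3 ← R3 / (169/22).
R1 ← R1 − 51/22·R3.
R2 ← R2 − 69/22·R3.
R4 ← R4 − 1218/11·R3.
R5 ← R5 + 21·R3.
R4 ← R4 / (45919/169).
R1 ← R1 − 860/169·R4.
R2 ← R2 − 1084/169·R4.
R3 ← R3 + 593/169·R4.
R5 ← R5 + 12791/169·R4.
R5 ← R5 / (137107/45919).
R1 ← R1 − 88062/45919·R5.
R2 ← R2 − 21724/45919·R5.
R3 ← R3 − 130109/45919·R5.
R4 ← R4 − 34060/45919·R5.
Reading off the reduced rows gives u = -1/2, v = 3, w = -12/5, s = 4/3, t = -8/3.

u = -1/2, v = 3, w = -12/5, s = 4/3, t = -8/3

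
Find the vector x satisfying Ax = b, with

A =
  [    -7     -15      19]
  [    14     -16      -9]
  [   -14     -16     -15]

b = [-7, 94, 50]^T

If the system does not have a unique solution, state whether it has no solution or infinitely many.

x_1 = 2, x_2 = -3, x_3 = -2

Row-reduce the augmented matrix:
R1 ← R1 / (-7).
R2 ← R2 − 14·R1.
R3 ← R3 + 14·R1.
R2 ← R2 / (-46).
R1 ← R1 − 15/7·R2.
R3 ← R3 − 14·R2.
R3 ← R3 / (-1016/23).
R1 ← R1 + 439/322·R3.
R2 ← R2 + 29/46·R3.
Reading off the reduced rows gives x_1 = 2, x_2 = -3, x_3 = -2.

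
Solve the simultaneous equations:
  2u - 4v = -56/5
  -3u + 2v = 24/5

u = 2/5, v = 3

Row-reduce the augmented matrix:
R1 ← R1 / (2).
R2 ← R2 + 3·R1.
R2 ← R2 / (-4).
R1 ← R1 + 2·R2.
Reading off the reduced rows gives u = 2/5, v = 3.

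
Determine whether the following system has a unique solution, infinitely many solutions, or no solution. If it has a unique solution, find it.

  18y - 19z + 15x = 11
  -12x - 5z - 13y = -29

Row-reduce:
R1 ← R1 / (15).
R2 ← R2 + 12·R1.
R2 ← R2 / (7/5).
R1 ← R1 − 6/5·R2.
Rank is 2 with 3 unknowns, leaving z free.

infinitely many solutions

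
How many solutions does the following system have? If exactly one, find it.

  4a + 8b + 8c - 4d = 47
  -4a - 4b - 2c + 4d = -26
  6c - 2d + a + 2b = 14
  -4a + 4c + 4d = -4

Row-reduce:
R1 ← R1 / (4).
R2 ← R2 + 4·R1.
R3 ← R3 − 1·R1.
R4 ← R4 + 4·R1.
R2 ← R2 / (4).
R1 ← R1 − 2·R2.
R4 ← R4 − 8·R2.
R3 ← R3 / (4).
R1 ← R1 + 1·R3.
R2 ← R2 − 3/2·R3.
Row 4 reduces to 0 = 1, a contradiction. The system is inconsistent.

no solution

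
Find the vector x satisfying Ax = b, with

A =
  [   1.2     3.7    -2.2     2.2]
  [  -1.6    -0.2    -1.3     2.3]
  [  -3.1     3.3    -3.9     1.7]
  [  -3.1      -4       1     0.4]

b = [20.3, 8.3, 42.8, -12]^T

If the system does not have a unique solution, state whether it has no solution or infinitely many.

Row-reduce the augmented matrix:
R1 ← R1 / (6/5).
R2 ← R2 + 8/5·R1.
R3 ← R3 + 31/10·R1.
R4 ← R4 + 31/10·R1.
R2 ← R2 / (71/15).
R1 ← R1 − 37/12·R2.
R3 ← R3 − 1543/120·R2.
R4 ← R4 − 667/120·R2.
R3 ← R3 / (10887/5680).
R1 ← R1 − 525/568·R3.
R2 ← R2 + 127/142·R3.
R4 ← R4 − 327/1136·R3.
R4 ← R4 / (17493/18145).
R1 ← R1 − 6240/3629·R4.
R2 ← R2 + 22676/10887·R4.
R3 ← R3 + 38813/10887·R4.
Reading off the reduced rows gives x_1 = -4, x_2 = 5, x_3 = -4, x_4 = -1.

x_1 = -4, x_2 = 5, x_3 = -4, x_4 = -1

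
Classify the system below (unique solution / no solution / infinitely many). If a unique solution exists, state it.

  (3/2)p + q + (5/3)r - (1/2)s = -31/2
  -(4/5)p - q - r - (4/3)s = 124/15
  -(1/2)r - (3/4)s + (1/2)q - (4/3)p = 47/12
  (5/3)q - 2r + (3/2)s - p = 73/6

Row-reduce the augmented matrix:
R1 ← R1 / (3/2).
R2 ← R2 + 4/5·R1.
R3 ← R3 + 4/3·R1.
R4 ← R4 + 1·R1.
R2 ← R2 / (-7/15).
R1 ← R1 − 2/3·R2.
R3 ← R3 − 25/18·R2.
R4 ← R4 − 7/3·R2.
R3 ← R3 / (41/63).
R1 ← R1 − 20/21·R3.
R2 ← R2 − 5/21·R3.
R4 ← R4 + 13/9·R3.
R4 ← R4 / (-29599/1476).
R1 ← R1 − 250/41·R4.
R2 ← R2 − 2759/492·R4.
R3 ← R3 + 1501/164·R4.
Reading off the reduced rows gives p = -2, q = -2, r = -6, s = 1.

p = -2, q = -2, r = -6, s = 1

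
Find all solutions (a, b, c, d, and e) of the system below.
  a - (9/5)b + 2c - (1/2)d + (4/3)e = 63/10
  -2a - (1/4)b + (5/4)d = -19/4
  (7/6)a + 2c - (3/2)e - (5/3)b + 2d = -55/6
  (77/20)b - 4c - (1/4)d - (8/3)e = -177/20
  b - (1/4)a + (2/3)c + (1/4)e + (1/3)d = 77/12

Row-reduce:
R2 ← R2 + 2·R1.
R3 ← R3 − 7/6·R1.
R5 ← R5 + 1/4·R1.
R2 ← R2 / (-77/20).
R1 ← R1 + 9/5·R2.
R3 ← R3 − 13/30·R2.
R4 ← R4 − 77/20·R2.
R5 ← R5 − 11/20·R2.
R3 ← R3 / (9/77).
R1 ← R1 − 10/77·R3.
R2 ← R2 + 80/77·R3.
R5 ← R5 − 73/42·R3.
Swap R4 and R5.
R4 ← R4 / (-12503/324).
R1 ← R1 + 95/27·R4.
R2 ← R2 − 625/27·R4.
R3 ← R3 − 2413/108·R4.
Row 5 reduces to 0 = -1, a contradiction. The system is inconsistent.

no solution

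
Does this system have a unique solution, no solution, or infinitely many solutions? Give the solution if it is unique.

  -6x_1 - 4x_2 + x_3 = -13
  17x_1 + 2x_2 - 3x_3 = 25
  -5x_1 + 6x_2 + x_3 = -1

Row-reduce:
R1 ← R1 / (-6).
R2 ← R2 − 17·R1.
R3 ← R3 + 5·R1.
R2 ← R2 / (-28/3).
R1 ← R1 − 2/3·R2.
R3 ← R3 − 28/3·R2.
Row 3 reduces to 0 = -2, a contradiction. The system is inconsistent.

no solution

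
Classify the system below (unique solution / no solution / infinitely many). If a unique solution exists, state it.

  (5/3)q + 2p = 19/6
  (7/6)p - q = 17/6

p = 2, q = -1/2

Row-reduce the augmented matrix:
R1 ← R1 / (2).
R2 ← R2 − 7/6·R1.
R2 ← R2 / (-71/36).
R1 ← R1 − 5/6·R2.
Reading off the reduced rows gives p = 2, q = -1/2.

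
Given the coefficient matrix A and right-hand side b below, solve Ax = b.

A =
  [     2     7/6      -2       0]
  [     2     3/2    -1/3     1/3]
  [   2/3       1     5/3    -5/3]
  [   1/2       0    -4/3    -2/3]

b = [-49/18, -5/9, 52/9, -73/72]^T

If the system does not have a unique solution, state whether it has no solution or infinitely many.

Row-reduce the augmented matrix:
R1 ← R1 / (2).
R2 ← R2 − 2·R1.
R3 ← R3 − 2/3·R1.
R4 ← R4 − 1/2·R1.
R2 ← R2 / (1/3).
R1 ← R1 − 7/12·R2.
R3 ← R3 − 11/18·R2.
R4 ← R4 + 7/24·R2.
R3 ← R3 / (-13/18).
R1 ← R1 + 47/12·R3.
R2 ← R2 − 5·R3.
R4 ← R4 − 5/8·R3.
R4 ← R4 / (-61/26).
R1 ← R1 − 153/13·R4.
R2 ← R2 + 192/13·R4.
R3 ← R3 − 41/13·R4.
Reading off the reduced rows gives x_1 = -1/4, x_2 = 2/3, x_3 = 3/2, x_4 = -5/3.

x_1 = -1/4, x_2 = 2/3, x_3 = 3/2, x_4 = -5/3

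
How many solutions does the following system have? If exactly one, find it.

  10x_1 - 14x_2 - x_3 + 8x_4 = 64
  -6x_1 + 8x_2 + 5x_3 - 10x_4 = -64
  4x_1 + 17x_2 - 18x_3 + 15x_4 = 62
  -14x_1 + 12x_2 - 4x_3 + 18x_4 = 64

x_1 = 1, x_2 = -1, x_3 = 0, x_4 = 5

Row-reduce the augmented matrix:
R1 ← R1 / (10).
R2 ← R2 + 6·R1.
R3 ← R3 − 4·R1.
R4 ← R4 + 14·R1.
R2 ← R2 / (-2/5).
R1 ← R1 + 7/5·R2.
R3 ← R3 − 113/5·R2.
R4 ← R4 + 38/5·R2.
R3 ← R3 / (231).
R1 ← R1 + 31/2·R3.
R2 ← R2 + 11·R3.
R4 ← R4 + 89·R3.
R4 ← R4 / (1490/77).
R1 ← R1 − 6/77·R4.
R2 ← R2 + 3/7·R4.
R3 ← R3 + 94/77·R4.
Reading off the reduced rows gives x_1 = 1, x_2 = -1, x_3 = 0, x_4 = 5.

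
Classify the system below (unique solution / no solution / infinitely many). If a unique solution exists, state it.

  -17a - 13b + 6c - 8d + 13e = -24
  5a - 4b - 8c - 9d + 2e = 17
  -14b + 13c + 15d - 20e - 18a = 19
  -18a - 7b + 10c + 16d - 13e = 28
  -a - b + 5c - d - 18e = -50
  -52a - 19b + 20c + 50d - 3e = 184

Row-reduce the augmented matrix:
R1 ← R1 / (-17).
R2 ← R2 − 5·R1.
R3 ← R3 + 18·R1.
R4 ← R4 + 18·R1.
R5 ← R5 + 1·R1.
R6 ← R6 + 52·R1.
R2 ← R2 / (-133/17).
R1 ← R1 − 13/17·R2.
R3 ← R3 + 4/17·R2.
R4 ← R4 − 115/17·R2.
R5 ← R5 + 4/17·R2.
R6 ← R6 − 353/17·R2.
R3 ← R3 / (909/133).
R1 ← R1 + 128/133·R3.
R2 ← R2 − 106/133·R3.
R4 ← R4 + 232/133·R3.
R5 ← R5 − 643/133·R3.
R6 ← R6 + 1982/133·R3.
R4 ← R4 / (18845/909).
R1 ← R1 − 2467/909·R4.
R2 ← R2 + 1205/909·R4.
R3 ← R3 − 3167/909·R4.
R5 ← R5 + 15482/909·R4.
R6 ← R6 − 87499/909·R4.
R5 ← R5 / (-375013/18845).
R1 ← R1 + 18772/18845·R5.
R2 ← R2 − 4787/3769·R5.
R3 ← R3 − 2668/18845·R5.
R4 ← R4 + 27626/18845·R5.
R6 ← R6 − 750026/18845·R5.
R6 reduces to 0 = 0, so the extra equation is consistent.
Reading off the reduced rows gives a = 0, b = -3, c = -6, d = 5, e = 1.

a = 0, b = -3, c = -6, d = 5, e = 1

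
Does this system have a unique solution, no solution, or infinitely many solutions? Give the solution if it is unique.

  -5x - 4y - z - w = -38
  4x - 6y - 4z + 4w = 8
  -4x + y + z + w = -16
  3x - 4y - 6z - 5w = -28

x = 6, y = 0, z = 6, w = 2

Row-reduce the augmented matrix:
R1 ← R1 / (-5).
R2 ← R2 − 4·R1.
R3 ← R3 + 4·R1.
R4 ← R4 − 3·R1.
R2 ← R2 / (-46/5).
R1 ← R1 − 4/5·R2.
R3 ← R3 − 21/5·R2.
R4 ← R4 + 32/5·R2.
R3 ← R3 / (-9/23).
R1 ← R1 + 5/23·R3.
R2 ← R2 − 12/23·R3.
R4 ← R4 + 75/23·R3.
R4 ← R4 / (-35).
R1 ← R1 + 4/3·R4.
R2 ← R2 − 4·R4.
R3 ← R3 + 25/3·R4.
Reading off the reduced rows gives x = 6, y = 0, z = 6, w = 2.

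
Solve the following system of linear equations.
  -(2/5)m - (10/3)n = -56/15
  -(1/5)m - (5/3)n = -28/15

infinitely many solutions

Row-reduce:
R1 ← R1 / (-2/5).
R2 ← R2 + 1/5·R1.
Rank is 1 with 2 unknowns, leaving n free.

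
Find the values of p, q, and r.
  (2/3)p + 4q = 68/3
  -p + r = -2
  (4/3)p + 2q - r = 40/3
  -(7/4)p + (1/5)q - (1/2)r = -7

p = 4, q = 5, r = 2

Row-reduce the augmented matrix:
R1 ← R1 / (2/3).
R2 ← R2 + 1·R1.
R3 ← R3 − 4/3·R1.
R4 ← R4 + 7/4·R1.
R2 ← R2 / (6).
R1 ← R1 − 6·R2.
R3 ← R3 + 6·R2.
R4 ← R4 − 107/10·R2.
Swap R3 and R4.
R3 ← R3 / (-137/60).
R1 ← R1 + 1·R3.
R2 ← R2 − 1/6·R3.
R4 reduces to 0 = 0, so the extra equation is consistent.
Reading off the reduced rows gives p = 4, q = 5, r = 2.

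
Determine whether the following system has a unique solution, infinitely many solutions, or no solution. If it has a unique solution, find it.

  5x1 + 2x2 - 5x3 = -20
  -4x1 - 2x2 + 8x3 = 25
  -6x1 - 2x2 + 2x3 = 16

no solution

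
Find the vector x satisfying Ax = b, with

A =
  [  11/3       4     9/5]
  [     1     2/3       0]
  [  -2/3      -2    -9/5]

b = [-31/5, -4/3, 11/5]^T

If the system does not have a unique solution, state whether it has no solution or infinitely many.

Row-reduce:
R1 ← R1 / (11/3).
R2 ← R2 − 1·R1.
R3 ← R3 + 2/3·R1.
R2 ← R2 / (-14/33).
R1 ← R1 − 12/11·R2.
R3 ← R3 + 14/11·R2.
Rank is 2 with 3 unknowns, leaving x_3 free.

infinitely many solutions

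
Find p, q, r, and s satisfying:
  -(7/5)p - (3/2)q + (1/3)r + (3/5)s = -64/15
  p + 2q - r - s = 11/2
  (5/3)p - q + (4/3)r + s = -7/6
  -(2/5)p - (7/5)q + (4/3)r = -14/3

p = 3/2, q = 1, r = -2, s = 0

Row-reduce the augmented matrix:
R1 ← R1 / (-7/5).
R2 ← R2 − 1·R1.
R3 ← R3 − 5/3·R1.
R4 ← R4 + 2/5·R1.
R2 ← R2 / (13/14).
R1 ← R1 − 15/14·R2.
R3 ← R3 + 39/14·R2.
R4 ← R4 + 34/35·R2.
R3 ← R3 / (-5/9).
R1 ← R1 − 25/39·R3.
R2 ← R2 + 32/39·R3.
R4 ← R4 − 86/195·R3.
R4 ← R4 / (-10/13).
R1 ← R1 − 3/13·R4.
R2 ← R2 + 8/13·R4.
Reading off the reduced rows gives p = 3/2, q = 1, r = -2, s = 0.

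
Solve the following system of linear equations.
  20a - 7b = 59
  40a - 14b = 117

Row-reduce:
R1 ← R1 / (20).
R2 ← R2 − 40·R1.
Row 2 reduces to 0 = -1, a contradiction. The system is inconsistent.

no solution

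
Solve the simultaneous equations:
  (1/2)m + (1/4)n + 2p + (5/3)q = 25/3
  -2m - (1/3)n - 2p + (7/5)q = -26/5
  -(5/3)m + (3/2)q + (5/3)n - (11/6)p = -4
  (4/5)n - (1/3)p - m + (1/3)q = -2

m = 2, n = 0, p = 2, q = 2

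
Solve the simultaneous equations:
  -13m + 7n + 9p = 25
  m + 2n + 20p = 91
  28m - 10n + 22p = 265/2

no solution

Row-reduce:
R1 ← R1 / (-13).
R2 ← R2 − 1·R1.
R3 ← R3 − 28·R1.
R2 ← R2 / (33/13).
R1 ← R1 + 7/13·R2.
R3 ← R3 − 66/13·R2.
Row 3 reduces to 0 = 1/2, a contradiction. The system is inconsistent.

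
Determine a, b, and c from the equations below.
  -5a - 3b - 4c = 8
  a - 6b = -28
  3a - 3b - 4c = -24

a = -4, b = 4, c = 0

Row-reduce the augmented matrix:
R1 ← R1 / (-5).
R2 ← R2 − 1·R1.
R3 ← R3 − 3·R1.
R2 ← R2 / (-33/5).
R1 ← R1 − 3/5·R2.
R3 ← R3 + 24/5·R2.
R3 ← R3 / (-64/11).
R1 ← R1 − 8/11·R3.
R2 ← R2 − 4/33·R3.
Reading off the reduced rows gives a = -4, b = 4, c = 0.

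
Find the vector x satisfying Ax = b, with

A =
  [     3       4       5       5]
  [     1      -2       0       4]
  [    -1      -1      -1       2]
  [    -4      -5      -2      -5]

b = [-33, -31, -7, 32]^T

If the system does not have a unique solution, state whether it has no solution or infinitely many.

Row-reduce the augmented matrix:
R1 ← R1 / (3).
R2 ← R2 − 1·R1.
R3 ← R3 + 1·R1.
R4 ← R4 + 4·R1.
R2 ← R2 / (-10/3).
R1 ← R1 − 4/3·R2.
R3 ← R3 − 1/3·R2.
R4 ← R4 − 1/3·R2.
R3 ← R3 / (1/2).
R1 ← R1 − 1·R3.
R2 ← R2 − 1/2·R3.
R4 ← R4 − 9/2·R3.
R4 ← R4 / (-166/5).
R1 ← R1 + 26/5·R4.
R2 ← R2 + 23/5·R4.
R3 ← R3 − 39/5·R4.
Reading off the reduced rows gives x_1 = -5, x_2 = 3, x_3 = -1, x_4 = -5.

x_1 = -5, x_2 = 3, x_3 = -1, x_4 = -5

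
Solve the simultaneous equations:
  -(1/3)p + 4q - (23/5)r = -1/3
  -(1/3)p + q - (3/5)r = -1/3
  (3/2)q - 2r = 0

infinitely many solutions

Row-reduce:
R1 ← R1 / (-1/3).
R2 ← R2 + 1/3·R1.
R2 ← R2 / (-3).
R1 ← R1 + 12·R2.
R3 ← R3 − 3/2·R2.
Rank is 2 with 3 unknowns, leaving r free.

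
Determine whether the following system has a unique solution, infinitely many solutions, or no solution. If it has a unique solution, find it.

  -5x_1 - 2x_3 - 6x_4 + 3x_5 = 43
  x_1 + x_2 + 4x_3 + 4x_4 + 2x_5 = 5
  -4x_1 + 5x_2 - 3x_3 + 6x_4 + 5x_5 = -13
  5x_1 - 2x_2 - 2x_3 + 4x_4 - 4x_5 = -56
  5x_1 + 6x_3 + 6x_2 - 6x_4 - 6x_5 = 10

x_1 = -4, x_2 = -1, x_3 = 5, x_4 = -4, x_5 = 3

Row-reduce the augmented matrix:
R1 ← R1 / (-5).
R2 ← R2 − 1·R1.
R3 ← R3 + 4·R1.
R4 ← R4 − 5·R1.
R5 ← R5 − 5·R1.
R3 ← R3 − 5·R2.
R4 ← R4 + 2·R2.
R5 ← R5 − 6·R2.
R3 ← R3 / (-97/5).
R1 ← R1 − 2/5·R3.
R2 ← R2 − 18/5·R3.
R4 ← R4 − 16/5·R3.
R5 ← R5 + 88/5·R3.
R4 ← R4 / (298/97).
R1 ← R1 − 110/97·R4.
R2 ← R2 − 214/97·R4.
R3 ← R3 − 16/97·R4.
R5 ← R5 + 2512/97·R4.
R5 ← R5 / (1755/149).
R1 ← R1 + 258/149·R5.
R2 ← R2 + 166/149·R5.
R3 ← R3 − 60/149·R5.
R4 ← R4 − 241/298·R5.
Reading off the reduced rows gives x_1 = -4, x_2 = -1, x_3 = 5, x_4 = -4, x_5 = 3.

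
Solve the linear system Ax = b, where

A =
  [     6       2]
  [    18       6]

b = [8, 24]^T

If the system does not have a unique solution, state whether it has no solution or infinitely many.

infinitely many solutions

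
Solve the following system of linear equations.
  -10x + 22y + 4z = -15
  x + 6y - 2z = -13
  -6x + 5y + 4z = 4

Row-reduce:
R1 ← R1 / (-10).
R2 ← R2 − 1·R1.
R3 ← R3 + 6·R1.
R2 ← R2 / (41/5).
R1 ← R1 + 11/5·R2.
R3 ← R3 + 41/5·R2.
Row 3 reduces to 0 = -3/2, a contradiction. The system is inconsistent.

no solution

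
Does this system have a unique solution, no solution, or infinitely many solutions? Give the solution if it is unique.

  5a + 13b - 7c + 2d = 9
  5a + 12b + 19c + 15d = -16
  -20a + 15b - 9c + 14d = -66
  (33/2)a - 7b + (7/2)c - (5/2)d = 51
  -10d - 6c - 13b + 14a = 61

Row-reduce:
R1 ← R1 / (5).
R2 ← R2 − 5·R1.
R3 ← R3 + 20·R1.
R4 ← R4 − 33/2·R1.
R5 ← R5 − 14·R1.
R2 ← R2 / (-1).
R1 ← R1 − 13/5·R2.
R3 ← R3 − 67·R2.
R4 ← R4 + 499/10·R2.
R5 ← R5 + 247/5·R2.
R3 ← R3 / (1705).
R1 ← R1 − 331/5·R3.
R2 ← R2 + 26·R3.
R4 ← R4 + 6354/5·R3.
R5 ← R5 + 6354/5·R3.
R4 ← R4 / (66377/8525).
R1 ← R1 + 4028/8525·R4.
R2 ← R2 − 1053/1705·R4.
R3 ← R3 − 893/1705·R4.
R5 ← R5 − 66377/8525·R4.
Row 5 reduces to 0 = 2, a contradiction. The system is inconsistent.

no solution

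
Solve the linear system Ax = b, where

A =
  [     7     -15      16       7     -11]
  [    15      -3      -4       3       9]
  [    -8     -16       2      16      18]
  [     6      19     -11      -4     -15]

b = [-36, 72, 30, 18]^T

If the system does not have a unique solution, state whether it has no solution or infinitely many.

infinitely many solutions

Row-reduce:
R1 ← R1 / (7).
R2 ← R2 − 15·R1.
R3 ← R3 + 8·R1.
R4 ← R4 − 6·R1.
R2 ← R2 / (204/7).
R1 ← R1 + 15/7·R2.
R3 ← R3 + 232/7·R2.
R4 ← R4 − 223/7·R2.
R3 ← R3 / (-1186/51).
R1 ← R1 + 9/17·R3.
R2 ← R2 + 67/51·R3.
R4 ← R4 − 874/51·R3.
R4 ← R4 / (6373/593).
R1 ← R1 + 70/593·R4.
R2 ← R2 + 591/593·R4.
R3 ← R3 + 264/593·R4.
Rank is 4 with 5 unknowns, leaving x_5 free.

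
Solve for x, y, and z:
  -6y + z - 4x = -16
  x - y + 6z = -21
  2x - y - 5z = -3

Row-reduce the augmented matrix:
R1 ← R1 / (-4).
R2 ← R2 − 1·R1.
R3 ← R3 − 2·R1.
R2 ← R2 / (-5/2).
R1 ← R1 − 3/2·R2.
R3 ← R3 + 4·R2.
R3 ← R3 / (-29/2).
R1 ← R1 − 7/2·R3.
R2 ← R2 + 5/2·R3.
Reading off the reduced rows gives x = -4, y = 5, z = -2.

x = -4, y = 5, z = -2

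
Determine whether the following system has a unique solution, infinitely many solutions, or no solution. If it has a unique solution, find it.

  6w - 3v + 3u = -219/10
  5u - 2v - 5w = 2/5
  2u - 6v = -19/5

u = -5/2, v = -1/5, w = -5/2

Row-reduce the augmented matrix:
R1 ← R1 / (3).
R2 ← R2 − 5·R1.
R3 ← R3 − 2·R1.
R2 ← R2 / (3).
R1 ← R1 + 1·R2.
R3 ← R3 + 4·R2.
R3 ← R3 / (-24).
R1 ← R1 + 3·R3.
R2 ← R2 + 5·R3.
Reading off the reduced rows gives u = -5/2, v = -1/5, w = -5/2.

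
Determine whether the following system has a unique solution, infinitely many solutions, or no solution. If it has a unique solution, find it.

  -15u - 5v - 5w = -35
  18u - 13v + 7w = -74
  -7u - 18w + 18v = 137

Row-reduce the augmented matrix:
R1 ← R1 / (-15).
R2 ← R2 − 18·R1.
R3 ← R3 + 7·R1.
R2 ← R2 / (-19).
R1 ← R1 − 1/3·R2.
R3 ← R3 − 61/3·R2.
R3 ← R3 / (-832/57).
R1 ← R1 − 20/57·R3.
R2 ← R2 + 1/19·R3.
Reading off the reduced rows gives u = 1, v = 6, w = -2.

u = 1, v = 6, w = -2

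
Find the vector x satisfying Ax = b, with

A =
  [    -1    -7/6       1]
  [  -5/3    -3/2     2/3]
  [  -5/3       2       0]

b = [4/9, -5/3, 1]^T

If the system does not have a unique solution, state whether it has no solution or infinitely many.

Row-reduce the augmented matrix:
R1 ← R1 / (-1).
R2 ← R2 + 5/3·R1.
R3 ← R3 + 5/3·R1.
R2 ← R2 / (4/9).
R1 ← R1 − 7/6·R2.
R3 ← R3 − 71/18·R2.
R3 ← R3 / (173/24).
R1 ← R1 − 13/8·R3.
R2 ← R2 + 9/4·R3.
Reading off the reduced rows gives x_1 = 1, x_2 = 4/3, x_3 = 3.

x_1 = 1, x_2 = 4/3, x_3 = 3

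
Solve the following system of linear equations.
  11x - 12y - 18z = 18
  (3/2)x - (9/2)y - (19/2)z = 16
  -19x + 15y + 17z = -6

Row-reduce:
R1 ← R1 / (11).
R2 ← R2 − 3/2·R1.
R3 ← R3 + 19·R1.
R2 ← R2 / (-63/22).
R1 ← R1 + 12/11·R2.
R3 ← R3 + 63/11·R2.
Row 3 reduces to 0 = -2, a contradiction. The system is inconsistent.

no solution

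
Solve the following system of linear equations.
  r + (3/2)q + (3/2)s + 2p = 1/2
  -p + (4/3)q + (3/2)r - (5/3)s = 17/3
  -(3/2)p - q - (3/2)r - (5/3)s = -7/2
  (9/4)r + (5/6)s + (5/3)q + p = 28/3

Row-reduce:
R1 ← R1 / (2).
R2 ← R2 + 1·R1.
R3 ← R3 + 3/2·R1.
R4 ← R4 − 1·R1.
R2 ← R2 / (25/12).
R1 ← R1 − 3/4·R2.
R3 ← R3 − 1/8·R2.
R4 ← R4 − 11/12·R2.
R3 ← R3 / (-87/100).
R1 ← R1 + 11/50·R3.
R2 ← R2 − 24/25·R3.
R4 ← R4 − 87/100·R3.
Row 4 reduces to 0 = 3, a contradiction. The system is inconsistent.

no solution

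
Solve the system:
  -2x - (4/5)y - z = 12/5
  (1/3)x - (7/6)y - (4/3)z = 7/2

Row-reduce:
R1 ← R1 / (-2).
R2 ← R2 − 1/3·R1.
R2 ← R2 / (-13/10).
R1 ← R1 − 2/5·R2.
Rank is 2 with 3 unknowns, leaving z free.

infinitely many solutions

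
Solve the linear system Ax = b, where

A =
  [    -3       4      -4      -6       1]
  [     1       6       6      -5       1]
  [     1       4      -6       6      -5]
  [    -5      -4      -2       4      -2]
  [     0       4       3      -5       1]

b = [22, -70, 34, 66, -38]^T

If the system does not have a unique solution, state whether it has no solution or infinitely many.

x_1 = -6, x_2 = -4, x_3 = -6, x_4 = 0, x_5 = -4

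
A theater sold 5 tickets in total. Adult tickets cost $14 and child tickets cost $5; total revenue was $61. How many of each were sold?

Let a = adult tickets, c = child tickets.
  a + c = 5
  14a + 5c = 61
Row-reduce the augmented matrix:
R2 ← R2 − 14·R1.
R2 ← R2 / (-9).
R1 ← R1 − 1·R2.
Reading off the reduced rows gives a = 4, c = 1.

adult tickets: 4, child tickets: 1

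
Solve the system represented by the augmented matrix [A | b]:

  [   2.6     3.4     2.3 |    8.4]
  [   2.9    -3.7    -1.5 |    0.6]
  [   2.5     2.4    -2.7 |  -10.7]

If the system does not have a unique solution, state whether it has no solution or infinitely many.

x_1 = 1, x_2 = -1, x_3 = 4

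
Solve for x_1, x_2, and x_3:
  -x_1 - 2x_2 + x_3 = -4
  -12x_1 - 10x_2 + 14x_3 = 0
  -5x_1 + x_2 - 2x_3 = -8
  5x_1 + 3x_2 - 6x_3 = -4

Row-reduce the augmented matrix:
R1 ← R1 / (-1).
R2 ← R2 + 12·R1.
R3 ← R3 + 5·R1.
R4 ← R4 − 5·R1.
R2 ← R2 / (14).
R1 ← R1 − 2·R2.
R3 ← R3 − 11·R2.
R4 ← R4 + 7·R2.
R3 ← R3 / (-60/7).
R1 ← R1 + 9/7·R3.
R2 ← R2 − 1/7·R3.
R4 reduces to 0 = 0, so the extra equation is consistent.
Reading off the reduced rows gives x_1 = 1, x_2 = 3, x_3 = 3.

x_1 = 1, x_2 = 3, x_3 = 3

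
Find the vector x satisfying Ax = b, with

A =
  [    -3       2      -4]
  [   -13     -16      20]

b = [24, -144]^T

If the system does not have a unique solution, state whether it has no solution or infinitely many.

Row-reduce:
R1 ← R1 / (-3).
R2 ← R2 + 13·R1.
R2 ← R2 / (-74/3).
R1 ← R1 + 2/3·R2.
Rank is 2 with 3 unknowns, leaving x_3 free.

infinitely many solutions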